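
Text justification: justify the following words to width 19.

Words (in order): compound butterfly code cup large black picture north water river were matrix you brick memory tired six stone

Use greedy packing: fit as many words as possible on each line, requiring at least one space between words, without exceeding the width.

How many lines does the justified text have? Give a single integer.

Answer: 7

Derivation:
Line 1: ['compound', 'butterfly'] (min_width=18, slack=1)
Line 2: ['code', 'cup', 'large'] (min_width=14, slack=5)
Line 3: ['black', 'picture', 'north'] (min_width=19, slack=0)
Line 4: ['water', 'river', 'were'] (min_width=16, slack=3)
Line 5: ['matrix', 'you', 'brick'] (min_width=16, slack=3)
Line 6: ['memory', 'tired', 'six'] (min_width=16, slack=3)
Line 7: ['stone'] (min_width=5, slack=14)
Total lines: 7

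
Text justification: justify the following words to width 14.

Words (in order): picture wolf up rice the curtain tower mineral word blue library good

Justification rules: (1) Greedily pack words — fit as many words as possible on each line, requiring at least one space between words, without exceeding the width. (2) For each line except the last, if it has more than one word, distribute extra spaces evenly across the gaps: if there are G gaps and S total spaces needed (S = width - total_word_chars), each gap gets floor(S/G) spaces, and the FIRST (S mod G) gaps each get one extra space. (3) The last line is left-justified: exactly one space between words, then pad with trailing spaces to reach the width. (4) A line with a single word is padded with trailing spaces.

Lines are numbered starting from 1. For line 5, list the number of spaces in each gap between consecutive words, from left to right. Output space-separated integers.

Answer: 3

Derivation:
Line 1: ['picture', 'wolf'] (min_width=12, slack=2)
Line 2: ['up', 'rice', 'the'] (min_width=11, slack=3)
Line 3: ['curtain', 'tower'] (min_width=13, slack=1)
Line 4: ['mineral', 'word'] (min_width=12, slack=2)
Line 5: ['blue', 'library'] (min_width=12, slack=2)
Line 6: ['good'] (min_width=4, slack=10)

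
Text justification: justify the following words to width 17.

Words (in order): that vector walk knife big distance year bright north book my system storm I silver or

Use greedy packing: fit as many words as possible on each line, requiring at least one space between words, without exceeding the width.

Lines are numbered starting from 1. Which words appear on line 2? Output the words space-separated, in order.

Answer: knife big

Derivation:
Line 1: ['that', 'vector', 'walk'] (min_width=16, slack=1)
Line 2: ['knife', 'big'] (min_width=9, slack=8)
Line 3: ['distance', 'year'] (min_width=13, slack=4)
Line 4: ['bright', 'north', 'book'] (min_width=17, slack=0)
Line 5: ['my', 'system', 'storm', 'I'] (min_width=17, slack=0)
Line 6: ['silver', 'or'] (min_width=9, slack=8)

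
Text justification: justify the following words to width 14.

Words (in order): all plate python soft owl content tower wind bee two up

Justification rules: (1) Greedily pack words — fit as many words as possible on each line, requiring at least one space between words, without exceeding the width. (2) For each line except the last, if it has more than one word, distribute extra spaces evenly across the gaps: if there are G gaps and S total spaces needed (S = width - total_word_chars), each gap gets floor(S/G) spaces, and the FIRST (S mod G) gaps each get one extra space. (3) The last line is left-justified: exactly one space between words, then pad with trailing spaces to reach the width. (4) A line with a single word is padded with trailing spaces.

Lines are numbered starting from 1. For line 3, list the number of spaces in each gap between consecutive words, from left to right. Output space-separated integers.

Answer: 4

Derivation:
Line 1: ['all', 'plate'] (min_width=9, slack=5)
Line 2: ['python', 'soft'] (min_width=11, slack=3)
Line 3: ['owl', 'content'] (min_width=11, slack=3)
Line 4: ['tower', 'wind', 'bee'] (min_width=14, slack=0)
Line 5: ['two', 'up'] (min_width=6, slack=8)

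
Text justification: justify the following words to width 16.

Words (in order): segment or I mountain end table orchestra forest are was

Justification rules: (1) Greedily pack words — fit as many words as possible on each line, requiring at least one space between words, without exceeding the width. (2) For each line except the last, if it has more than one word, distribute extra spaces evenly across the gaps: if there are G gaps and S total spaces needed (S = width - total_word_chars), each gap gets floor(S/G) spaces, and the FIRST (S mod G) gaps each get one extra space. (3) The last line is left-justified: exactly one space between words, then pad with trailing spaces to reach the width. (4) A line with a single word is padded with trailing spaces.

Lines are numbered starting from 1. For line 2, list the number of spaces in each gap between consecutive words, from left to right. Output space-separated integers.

Line 1: ['segment', 'or', 'I'] (min_width=12, slack=4)
Line 2: ['mountain', 'end'] (min_width=12, slack=4)
Line 3: ['table', 'orchestra'] (min_width=15, slack=1)
Line 4: ['forest', 'are', 'was'] (min_width=14, slack=2)

Answer: 5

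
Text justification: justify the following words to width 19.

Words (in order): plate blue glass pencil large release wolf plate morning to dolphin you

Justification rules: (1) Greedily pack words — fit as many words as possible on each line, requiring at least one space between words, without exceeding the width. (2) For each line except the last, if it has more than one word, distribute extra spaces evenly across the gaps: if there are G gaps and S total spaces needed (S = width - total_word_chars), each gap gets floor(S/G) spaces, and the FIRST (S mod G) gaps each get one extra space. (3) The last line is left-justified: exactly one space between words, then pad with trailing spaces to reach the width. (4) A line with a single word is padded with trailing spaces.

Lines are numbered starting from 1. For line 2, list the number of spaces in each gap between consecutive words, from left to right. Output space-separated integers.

Line 1: ['plate', 'blue', 'glass'] (min_width=16, slack=3)
Line 2: ['pencil', 'large'] (min_width=12, slack=7)
Line 3: ['release', 'wolf', 'plate'] (min_width=18, slack=1)
Line 4: ['morning', 'to', 'dolphin'] (min_width=18, slack=1)
Line 5: ['you'] (min_width=3, slack=16)

Answer: 8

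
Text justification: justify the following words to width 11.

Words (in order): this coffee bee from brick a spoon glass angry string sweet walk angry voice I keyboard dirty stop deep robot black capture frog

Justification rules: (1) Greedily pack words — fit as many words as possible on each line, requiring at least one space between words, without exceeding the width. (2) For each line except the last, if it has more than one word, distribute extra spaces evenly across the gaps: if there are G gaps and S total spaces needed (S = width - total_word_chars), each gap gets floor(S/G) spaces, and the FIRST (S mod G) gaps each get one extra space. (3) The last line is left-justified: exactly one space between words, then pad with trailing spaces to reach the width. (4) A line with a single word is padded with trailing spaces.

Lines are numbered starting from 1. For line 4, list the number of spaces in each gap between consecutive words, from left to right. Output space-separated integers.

Line 1: ['this', 'coffee'] (min_width=11, slack=0)
Line 2: ['bee', 'from'] (min_width=8, slack=3)
Line 3: ['brick', 'a'] (min_width=7, slack=4)
Line 4: ['spoon', 'glass'] (min_width=11, slack=0)
Line 5: ['angry'] (min_width=5, slack=6)
Line 6: ['string'] (min_width=6, slack=5)
Line 7: ['sweet', 'walk'] (min_width=10, slack=1)
Line 8: ['angry', 'voice'] (min_width=11, slack=0)
Line 9: ['I', 'keyboard'] (min_width=10, slack=1)
Line 10: ['dirty', 'stop'] (min_width=10, slack=1)
Line 11: ['deep', 'robot'] (min_width=10, slack=1)
Line 12: ['black'] (min_width=5, slack=6)
Line 13: ['capture'] (min_width=7, slack=4)
Line 14: ['frog'] (min_width=4, slack=7)

Answer: 1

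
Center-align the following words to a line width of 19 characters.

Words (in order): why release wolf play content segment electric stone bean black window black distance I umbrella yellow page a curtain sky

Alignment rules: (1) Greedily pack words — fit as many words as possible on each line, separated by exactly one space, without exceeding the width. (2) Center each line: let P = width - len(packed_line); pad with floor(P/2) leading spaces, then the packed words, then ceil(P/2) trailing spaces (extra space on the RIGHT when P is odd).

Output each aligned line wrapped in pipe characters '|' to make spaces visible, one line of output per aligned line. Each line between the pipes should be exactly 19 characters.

Line 1: ['why', 'release', 'wolf'] (min_width=16, slack=3)
Line 2: ['play', 'content'] (min_width=12, slack=7)
Line 3: ['segment', 'electric'] (min_width=16, slack=3)
Line 4: ['stone', 'bean', 'black'] (min_width=16, slack=3)
Line 5: ['window', 'black'] (min_width=12, slack=7)
Line 6: ['distance', 'I', 'umbrella'] (min_width=19, slack=0)
Line 7: ['yellow', 'page', 'a'] (min_width=13, slack=6)
Line 8: ['curtain', 'sky'] (min_width=11, slack=8)

Answer: | why release wolf  |
|   play content    |
| segment electric  |
| stone bean black  |
|   window black    |
|distance I umbrella|
|   yellow page a   |
|    curtain sky    |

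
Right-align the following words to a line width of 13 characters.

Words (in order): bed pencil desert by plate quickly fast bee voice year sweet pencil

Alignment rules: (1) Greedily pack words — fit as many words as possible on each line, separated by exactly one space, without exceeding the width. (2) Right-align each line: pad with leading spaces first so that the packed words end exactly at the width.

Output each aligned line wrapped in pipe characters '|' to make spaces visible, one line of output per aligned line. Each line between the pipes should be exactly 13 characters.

Answer: |   bed pencil|
|    desert by|
|plate quickly|
|     fast bee|
|   voice year|
| sweet pencil|

Derivation:
Line 1: ['bed', 'pencil'] (min_width=10, slack=3)
Line 2: ['desert', 'by'] (min_width=9, slack=4)
Line 3: ['plate', 'quickly'] (min_width=13, slack=0)
Line 4: ['fast', 'bee'] (min_width=8, slack=5)
Line 5: ['voice', 'year'] (min_width=10, slack=3)
Line 6: ['sweet', 'pencil'] (min_width=12, slack=1)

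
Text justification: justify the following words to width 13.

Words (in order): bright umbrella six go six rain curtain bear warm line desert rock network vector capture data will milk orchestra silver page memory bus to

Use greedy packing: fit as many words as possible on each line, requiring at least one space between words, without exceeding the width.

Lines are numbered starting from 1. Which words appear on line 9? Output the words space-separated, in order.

Line 1: ['bright'] (min_width=6, slack=7)
Line 2: ['umbrella', 'six'] (min_width=12, slack=1)
Line 3: ['go', 'six', 'rain'] (min_width=11, slack=2)
Line 4: ['curtain', 'bear'] (min_width=12, slack=1)
Line 5: ['warm', 'line'] (min_width=9, slack=4)
Line 6: ['desert', 'rock'] (min_width=11, slack=2)
Line 7: ['network'] (min_width=7, slack=6)
Line 8: ['vector'] (min_width=6, slack=7)
Line 9: ['capture', 'data'] (min_width=12, slack=1)
Line 10: ['will', 'milk'] (min_width=9, slack=4)
Line 11: ['orchestra'] (min_width=9, slack=4)
Line 12: ['silver', 'page'] (min_width=11, slack=2)
Line 13: ['memory', 'bus', 'to'] (min_width=13, slack=0)

Answer: capture data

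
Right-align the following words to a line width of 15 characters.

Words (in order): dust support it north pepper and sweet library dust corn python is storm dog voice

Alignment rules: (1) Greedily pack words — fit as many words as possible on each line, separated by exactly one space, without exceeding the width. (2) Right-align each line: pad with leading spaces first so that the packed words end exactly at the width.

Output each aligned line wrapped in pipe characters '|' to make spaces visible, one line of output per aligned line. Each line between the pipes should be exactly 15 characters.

Line 1: ['dust', 'support', 'it'] (min_width=15, slack=0)
Line 2: ['north', 'pepper'] (min_width=12, slack=3)
Line 3: ['and', 'sweet'] (min_width=9, slack=6)
Line 4: ['library', 'dust'] (min_width=12, slack=3)
Line 5: ['corn', 'python', 'is'] (min_width=14, slack=1)
Line 6: ['storm', 'dog', 'voice'] (min_width=15, slack=0)

Answer: |dust support it|
|   north pepper|
|      and sweet|
|   library dust|
| corn python is|
|storm dog voice|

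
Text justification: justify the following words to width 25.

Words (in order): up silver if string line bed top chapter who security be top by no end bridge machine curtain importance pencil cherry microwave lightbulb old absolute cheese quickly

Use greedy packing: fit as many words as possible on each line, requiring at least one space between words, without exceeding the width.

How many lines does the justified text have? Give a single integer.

Answer: 7

Derivation:
Line 1: ['up', 'silver', 'if', 'string', 'line'] (min_width=24, slack=1)
Line 2: ['bed', 'top', 'chapter', 'who'] (min_width=19, slack=6)
Line 3: ['security', 'be', 'top', 'by', 'no', 'end'] (min_width=25, slack=0)
Line 4: ['bridge', 'machine', 'curtain'] (min_width=22, slack=3)
Line 5: ['importance', 'pencil', 'cherry'] (min_width=24, slack=1)
Line 6: ['microwave', 'lightbulb', 'old'] (min_width=23, slack=2)
Line 7: ['absolute', 'cheese', 'quickly'] (min_width=23, slack=2)
Total lines: 7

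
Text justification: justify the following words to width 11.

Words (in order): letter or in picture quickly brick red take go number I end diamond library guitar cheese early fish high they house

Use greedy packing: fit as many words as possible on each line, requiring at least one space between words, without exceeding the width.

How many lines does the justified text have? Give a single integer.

Line 1: ['letter', 'or'] (min_width=9, slack=2)
Line 2: ['in', 'picture'] (min_width=10, slack=1)
Line 3: ['quickly'] (min_width=7, slack=4)
Line 4: ['brick', 'red'] (min_width=9, slack=2)
Line 5: ['take', 'go'] (min_width=7, slack=4)
Line 6: ['number', 'I'] (min_width=8, slack=3)
Line 7: ['end', 'diamond'] (min_width=11, slack=0)
Line 8: ['library'] (min_width=7, slack=4)
Line 9: ['guitar'] (min_width=6, slack=5)
Line 10: ['cheese'] (min_width=6, slack=5)
Line 11: ['early', 'fish'] (min_width=10, slack=1)
Line 12: ['high', 'they'] (min_width=9, slack=2)
Line 13: ['house'] (min_width=5, slack=6)
Total lines: 13

Answer: 13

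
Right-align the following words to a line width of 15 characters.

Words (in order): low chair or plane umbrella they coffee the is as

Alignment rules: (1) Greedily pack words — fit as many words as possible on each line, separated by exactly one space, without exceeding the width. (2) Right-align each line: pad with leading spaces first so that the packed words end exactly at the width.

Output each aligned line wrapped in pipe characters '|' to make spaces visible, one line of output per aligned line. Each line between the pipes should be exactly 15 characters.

Answer: |   low chair or|
| plane umbrella|
|they coffee the|
|          is as|

Derivation:
Line 1: ['low', 'chair', 'or'] (min_width=12, slack=3)
Line 2: ['plane', 'umbrella'] (min_width=14, slack=1)
Line 3: ['they', 'coffee', 'the'] (min_width=15, slack=0)
Line 4: ['is', 'as'] (min_width=5, slack=10)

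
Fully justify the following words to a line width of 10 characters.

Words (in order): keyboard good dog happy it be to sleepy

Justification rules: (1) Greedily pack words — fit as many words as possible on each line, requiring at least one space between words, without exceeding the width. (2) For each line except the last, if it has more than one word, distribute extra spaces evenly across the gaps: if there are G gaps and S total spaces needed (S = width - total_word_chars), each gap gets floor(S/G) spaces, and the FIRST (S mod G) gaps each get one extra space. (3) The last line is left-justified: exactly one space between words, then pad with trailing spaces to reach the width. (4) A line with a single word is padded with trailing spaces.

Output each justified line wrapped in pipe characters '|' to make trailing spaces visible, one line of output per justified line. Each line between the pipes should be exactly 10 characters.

Answer: |keyboard  |
|good   dog|
|happy   it|
|be      to|
|sleepy    |

Derivation:
Line 1: ['keyboard'] (min_width=8, slack=2)
Line 2: ['good', 'dog'] (min_width=8, slack=2)
Line 3: ['happy', 'it'] (min_width=8, slack=2)
Line 4: ['be', 'to'] (min_width=5, slack=5)
Line 5: ['sleepy'] (min_width=6, slack=4)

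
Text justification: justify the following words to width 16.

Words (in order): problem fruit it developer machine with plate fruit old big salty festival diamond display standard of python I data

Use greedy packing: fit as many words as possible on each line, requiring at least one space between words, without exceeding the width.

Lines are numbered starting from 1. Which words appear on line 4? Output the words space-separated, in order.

Answer: plate fruit old

Derivation:
Line 1: ['problem', 'fruit', 'it'] (min_width=16, slack=0)
Line 2: ['developer'] (min_width=9, slack=7)
Line 3: ['machine', 'with'] (min_width=12, slack=4)
Line 4: ['plate', 'fruit', 'old'] (min_width=15, slack=1)
Line 5: ['big', 'salty'] (min_width=9, slack=7)
Line 6: ['festival', 'diamond'] (min_width=16, slack=0)
Line 7: ['display', 'standard'] (min_width=16, slack=0)
Line 8: ['of', 'python', 'I', 'data'] (min_width=16, slack=0)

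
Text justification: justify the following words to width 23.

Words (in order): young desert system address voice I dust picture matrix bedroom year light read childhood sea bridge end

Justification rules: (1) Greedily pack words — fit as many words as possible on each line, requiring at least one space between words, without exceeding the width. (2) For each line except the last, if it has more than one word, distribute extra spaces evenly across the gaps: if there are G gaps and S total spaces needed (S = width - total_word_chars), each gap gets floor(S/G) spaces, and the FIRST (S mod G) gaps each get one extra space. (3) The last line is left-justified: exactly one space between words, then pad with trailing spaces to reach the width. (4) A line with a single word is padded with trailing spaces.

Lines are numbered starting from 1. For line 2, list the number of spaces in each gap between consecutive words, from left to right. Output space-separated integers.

Answer: 2 2 2

Derivation:
Line 1: ['young', 'desert', 'system'] (min_width=19, slack=4)
Line 2: ['address', 'voice', 'I', 'dust'] (min_width=20, slack=3)
Line 3: ['picture', 'matrix', 'bedroom'] (min_width=22, slack=1)
Line 4: ['year', 'light', 'read'] (min_width=15, slack=8)
Line 5: ['childhood', 'sea', 'bridge'] (min_width=20, slack=3)
Line 6: ['end'] (min_width=3, slack=20)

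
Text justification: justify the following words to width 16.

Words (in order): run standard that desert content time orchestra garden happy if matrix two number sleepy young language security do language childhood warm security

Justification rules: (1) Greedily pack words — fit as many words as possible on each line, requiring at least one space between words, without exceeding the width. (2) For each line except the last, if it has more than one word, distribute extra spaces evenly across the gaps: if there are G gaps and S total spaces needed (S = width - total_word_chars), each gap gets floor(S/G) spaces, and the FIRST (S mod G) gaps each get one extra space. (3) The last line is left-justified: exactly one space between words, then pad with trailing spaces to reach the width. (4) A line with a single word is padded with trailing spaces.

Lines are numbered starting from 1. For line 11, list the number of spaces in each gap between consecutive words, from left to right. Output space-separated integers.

Line 1: ['run', 'standard'] (min_width=12, slack=4)
Line 2: ['that', 'desert'] (min_width=11, slack=5)
Line 3: ['content', 'time'] (min_width=12, slack=4)
Line 4: ['orchestra', 'garden'] (min_width=16, slack=0)
Line 5: ['happy', 'if', 'matrix'] (min_width=15, slack=1)
Line 6: ['two', 'number'] (min_width=10, slack=6)
Line 7: ['sleepy', 'young'] (min_width=12, slack=4)
Line 8: ['language'] (min_width=8, slack=8)
Line 9: ['security', 'do'] (min_width=11, slack=5)
Line 10: ['language'] (min_width=8, slack=8)
Line 11: ['childhood', 'warm'] (min_width=14, slack=2)
Line 12: ['security'] (min_width=8, slack=8)

Answer: 3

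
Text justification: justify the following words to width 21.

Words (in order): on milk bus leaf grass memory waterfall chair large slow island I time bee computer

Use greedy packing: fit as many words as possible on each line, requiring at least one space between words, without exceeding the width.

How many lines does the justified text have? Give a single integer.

Answer: 5

Derivation:
Line 1: ['on', 'milk', 'bus', 'leaf'] (min_width=16, slack=5)
Line 2: ['grass', 'memory'] (min_width=12, slack=9)
Line 3: ['waterfall', 'chair', 'large'] (min_width=21, slack=0)
Line 4: ['slow', 'island', 'I', 'time'] (min_width=18, slack=3)
Line 5: ['bee', 'computer'] (min_width=12, slack=9)
Total lines: 5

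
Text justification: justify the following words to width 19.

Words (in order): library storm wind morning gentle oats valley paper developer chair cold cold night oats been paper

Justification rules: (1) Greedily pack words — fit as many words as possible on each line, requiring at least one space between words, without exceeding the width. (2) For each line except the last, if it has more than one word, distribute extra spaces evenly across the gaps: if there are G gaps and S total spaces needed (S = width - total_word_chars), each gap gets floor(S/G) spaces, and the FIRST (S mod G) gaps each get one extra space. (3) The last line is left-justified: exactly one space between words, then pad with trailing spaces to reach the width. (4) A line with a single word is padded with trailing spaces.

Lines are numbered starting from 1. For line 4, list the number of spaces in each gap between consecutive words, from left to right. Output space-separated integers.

Line 1: ['library', 'storm', 'wind'] (min_width=18, slack=1)
Line 2: ['morning', 'gentle', 'oats'] (min_width=19, slack=0)
Line 3: ['valley', 'paper'] (min_width=12, slack=7)
Line 4: ['developer', 'chair'] (min_width=15, slack=4)
Line 5: ['cold', 'cold', 'night'] (min_width=15, slack=4)
Line 6: ['oats', 'been', 'paper'] (min_width=15, slack=4)

Answer: 5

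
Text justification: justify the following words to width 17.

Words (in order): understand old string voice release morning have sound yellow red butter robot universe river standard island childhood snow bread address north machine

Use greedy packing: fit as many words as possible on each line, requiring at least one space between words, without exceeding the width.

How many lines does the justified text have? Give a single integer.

Line 1: ['understand', 'old'] (min_width=14, slack=3)
Line 2: ['string', 'voice'] (min_width=12, slack=5)
Line 3: ['release', 'morning'] (min_width=15, slack=2)
Line 4: ['have', 'sound', 'yellow'] (min_width=17, slack=0)
Line 5: ['red', 'butter', 'robot'] (min_width=16, slack=1)
Line 6: ['universe', 'river'] (min_width=14, slack=3)
Line 7: ['standard', 'island'] (min_width=15, slack=2)
Line 8: ['childhood', 'snow'] (min_width=14, slack=3)
Line 9: ['bread', 'address'] (min_width=13, slack=4)
Line 10: ['north', 'machine'] (min_width=13, slack=4)
Total lines: 10

Answer: 10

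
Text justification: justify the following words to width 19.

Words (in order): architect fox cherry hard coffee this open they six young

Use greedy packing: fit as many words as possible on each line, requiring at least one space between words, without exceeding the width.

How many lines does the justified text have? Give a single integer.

Answer: 4

Derivation:
Line 1: ['architect', 'fox'] (min_width=13, slack=6)
Line 2: ['cherry', 'hard', 'coffee'] (min_width=18, slack=1)
Line 3: ['this', 'open', 'they', 'six'] (min_width=18, slack=1)
Line 4: ['young'] (min_width=5, slack=14)
Total lines: 4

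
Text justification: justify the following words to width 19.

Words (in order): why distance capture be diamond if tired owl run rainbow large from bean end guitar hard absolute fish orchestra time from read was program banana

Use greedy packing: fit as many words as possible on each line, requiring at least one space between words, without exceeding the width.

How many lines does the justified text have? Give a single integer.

Answer: 9

Derivation:
Line 1: ['why', 'distance'] (min_width=12, slack=7)
Line 2: ['capture', 'be', 'diamond'] (min_width=18, slack=1)
Line 3: ['if', 'tired', 'owl', 'run'] (min_width=16, slack=3)
Line 4: ['rainbow', 'large', 'from'] (min_width=18, slack=1)
Line 5: ['bean', 'end', 'guitar'] (min_width=15, slack=4)
Line 6: ['hard', 'absolute', 'fish'] (min_width=18, slack=1)
Line 7: ['orchestra', 'time', 'from'] (min_width=19, slack=0)
Line 8: ['read', 'was', 'program'] (min_width=16, slack=3)
Line 9: ['banana'] (min_width=6, slack=13)
Total lines: 9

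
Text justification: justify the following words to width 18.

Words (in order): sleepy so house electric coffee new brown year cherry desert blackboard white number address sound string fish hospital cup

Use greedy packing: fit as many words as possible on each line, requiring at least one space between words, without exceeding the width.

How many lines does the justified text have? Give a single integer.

Answer: 8

Derivation:
Line 1: ['sleepy', 'so', 'house'] (min_width=15, slack=3)
Line 2: ['electric', 'coffee'] (min_width=15, slack=3)
Line 3: ['new', 'brown', 'year'] (min_width=14, slack=4)
Line 4: ['cherry', 'desert'] (min_width=13, slack=5)
Line 5: ['blackboard', 'white'] (min_width=16, slack=2)
Line 6: ['number', 'address'] (min_width=14, slack=4)
Line 7: ['sound', 'string', 'fish'] (min_width=17, slack=1)
Line 8: ['hospital', 'cup'] (min_width=12, slack=6)
Total lines: 8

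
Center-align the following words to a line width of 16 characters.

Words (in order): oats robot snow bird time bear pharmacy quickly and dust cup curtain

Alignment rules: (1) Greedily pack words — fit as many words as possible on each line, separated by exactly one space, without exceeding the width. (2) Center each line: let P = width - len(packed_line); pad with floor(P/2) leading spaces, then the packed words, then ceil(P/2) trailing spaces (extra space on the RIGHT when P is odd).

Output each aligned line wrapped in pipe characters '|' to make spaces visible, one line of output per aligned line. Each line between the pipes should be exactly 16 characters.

Line 1: ['oats', 'robot', 'snow'] (min_width=15, slack=1)
Line 2: ['bird', 'time', 'bear'] (min_width=14, slack=2)
Line 3: ['pharmacy', 'quickly'] (min_width=16, slack=0)
Line 4: ['and', 'dust', 'cup'] (min_width=12, slack=4)
Line 5: ['curtain'] (min_width=7, slack=9)

Answer: |oats robot snow |
| bird time bear |
|pharmacy quickly|
|  and dust cup  |
|    curtain     |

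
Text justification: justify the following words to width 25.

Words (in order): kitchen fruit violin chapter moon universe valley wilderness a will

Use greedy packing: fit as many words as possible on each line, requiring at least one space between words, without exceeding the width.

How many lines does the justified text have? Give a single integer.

Line 1: ['kitchen', 'fruit', 'violin'] (min_width=20, slack=5)
Line 2: ['chapter', 'moon', 'universe'] (min_width=21, slack=4)
Line 3: ['valley', 'wilderness', 'a', 'will'] (min_width=24, slack=1)
Total lines: 3

Answer: 3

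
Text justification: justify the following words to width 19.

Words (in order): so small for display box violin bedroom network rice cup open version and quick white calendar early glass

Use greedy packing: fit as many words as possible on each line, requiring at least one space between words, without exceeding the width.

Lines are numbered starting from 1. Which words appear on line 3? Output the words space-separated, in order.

Line 1: ['so', 'small', 'for'] (min_width=12, slack=7)
Line 2: ['display', 'box', 'violin'] (min_width=18, slack=1)
Line 3: ['bedroom', 'network'] (min_width=15, slack=4)
Line 4: ['rice', 'cup', 'open'] (min_width=13, slack=6)
Line 5: ['version', 'and', 'quick'] (min_width=17, slack=2)
Line 6: ['white', 'calendar'] (min_width=14, slack=5)
Line 7: ['early', 'glass'] (min_width=11, slack=8)

Answer: bedroom network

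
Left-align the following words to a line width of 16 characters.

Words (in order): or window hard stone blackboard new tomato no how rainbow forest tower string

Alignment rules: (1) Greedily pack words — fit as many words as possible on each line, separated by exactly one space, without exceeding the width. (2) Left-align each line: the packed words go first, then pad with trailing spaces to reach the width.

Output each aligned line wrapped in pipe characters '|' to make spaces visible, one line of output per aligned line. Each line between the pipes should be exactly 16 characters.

Line 1: ['or', 'window', 'hard'] (min_width=14, slack=2)
Line 2: ['stone', 'blackboard'] (min_width=16, slack=0)
Line 3: ['new', 'tomato', 'no'] (min_width=13, slack=3)
Line 4: ['how', 'rainbow'] (min_width=11, slack=5)
Line 5: ['forest', 'tower'] (min_width=12, slack=4)
Line 6: ['string'] (min_width=6, slack=10)

Answer: |or window hard  |
|stone blackboard|
|new tomato no   |
|how rainbow     |
|forest tower    |
|string          |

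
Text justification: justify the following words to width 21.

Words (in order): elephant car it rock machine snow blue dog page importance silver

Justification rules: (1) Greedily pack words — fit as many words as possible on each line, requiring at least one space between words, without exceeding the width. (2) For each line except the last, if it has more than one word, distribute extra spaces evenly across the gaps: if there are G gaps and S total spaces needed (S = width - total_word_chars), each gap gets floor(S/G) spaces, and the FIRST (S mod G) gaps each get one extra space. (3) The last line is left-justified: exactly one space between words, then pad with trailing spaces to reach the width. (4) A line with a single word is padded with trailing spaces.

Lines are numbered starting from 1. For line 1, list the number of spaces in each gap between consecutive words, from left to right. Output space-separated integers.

Answer: 2 1 1

Derivation:
Line 1: ['elephant', 'car', 'it', 'rock'] (min_width=20, slack=1)
Line 2: ['machine', 'snow', 'blue', 'dog'] (min_width=21, slack=0)
Line 3: ['page', 'importance'] (min_width=15, slack=6)
Line 4: ['silver'] (min_width=6, slack=15)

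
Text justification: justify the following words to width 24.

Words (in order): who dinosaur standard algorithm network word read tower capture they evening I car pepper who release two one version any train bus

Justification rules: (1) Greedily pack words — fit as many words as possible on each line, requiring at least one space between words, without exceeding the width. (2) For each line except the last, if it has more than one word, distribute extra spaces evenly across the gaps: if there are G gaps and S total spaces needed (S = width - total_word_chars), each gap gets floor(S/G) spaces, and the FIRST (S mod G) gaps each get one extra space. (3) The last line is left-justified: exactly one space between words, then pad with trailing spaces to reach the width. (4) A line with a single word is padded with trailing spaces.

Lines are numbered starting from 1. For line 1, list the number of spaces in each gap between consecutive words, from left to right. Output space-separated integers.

Line 1: ['who', 'dinosaur', 'standard'] (min_width=21, slack=3)
Line 2: ['algorithm', 'network', 'word'] (min_width=22, slack=2)
Line 3: ['read', 'tower', 'capture', 'they'] (min_width=23, slack=1)
Line 4: ['evening', 'I', 'car', 'pepper', 'who'] (min_width=24, slack=0)
Line 5: ['release', 'two', 'one', 'version'] (min_width=23, slack=1)
Line 6: ['any', 'train', 'bus'] (min_width=13, slack=11)

Answer: 3 2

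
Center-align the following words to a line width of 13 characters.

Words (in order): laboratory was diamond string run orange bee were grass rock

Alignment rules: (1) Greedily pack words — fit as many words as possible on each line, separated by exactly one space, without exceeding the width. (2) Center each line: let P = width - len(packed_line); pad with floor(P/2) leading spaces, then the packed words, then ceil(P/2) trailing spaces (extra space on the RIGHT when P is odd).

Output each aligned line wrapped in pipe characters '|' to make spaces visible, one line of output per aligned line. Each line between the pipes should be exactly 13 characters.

Line 1: ['laboratory'] (min_width=10, slack=3)
Line 2: ['was', 'diamond'] (min_width=11, slack=2)
Line 3: ['string', 'run'] (min_width=10, slack=3)
Line 4: ['orange', 'bee'] (min_width=10, slack=3)
Line 5: ['were', 'grass'] (min_width=10, slack=3)
Line 6: ['rock'] (min_width=4, slack=9)

Answer: | laboratory  |
| was diamond |
| string run  |
| orange bee  |
| were grass  |
|    rock     |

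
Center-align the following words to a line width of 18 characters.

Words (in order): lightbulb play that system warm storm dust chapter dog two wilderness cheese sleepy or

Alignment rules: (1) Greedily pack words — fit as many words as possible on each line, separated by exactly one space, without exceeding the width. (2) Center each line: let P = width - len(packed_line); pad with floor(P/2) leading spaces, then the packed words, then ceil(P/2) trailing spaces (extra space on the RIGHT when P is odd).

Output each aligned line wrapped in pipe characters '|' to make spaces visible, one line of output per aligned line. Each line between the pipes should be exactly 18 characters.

Answer: |  lightbulb play  |
| that system warm |
|storm dust chapter|
|dog two wilderness|
| cheese sleepy or |

Derivation:
Line 1: ['lightbulb', 'play'] (min_width=14, slack=4)
Line 2: ['that', 'system', 'warm'] (min_width=16, slack=2)
Line 3: ['storm', 'dust', 'chapter'] (min_width=18, slack=0)
Line 4: ['dog', 'two', 'wilderness'] (min_width=18, slack=0)
Line 5: ['cheese', 'sleepy', 'or'] (min_width=16, slack=2)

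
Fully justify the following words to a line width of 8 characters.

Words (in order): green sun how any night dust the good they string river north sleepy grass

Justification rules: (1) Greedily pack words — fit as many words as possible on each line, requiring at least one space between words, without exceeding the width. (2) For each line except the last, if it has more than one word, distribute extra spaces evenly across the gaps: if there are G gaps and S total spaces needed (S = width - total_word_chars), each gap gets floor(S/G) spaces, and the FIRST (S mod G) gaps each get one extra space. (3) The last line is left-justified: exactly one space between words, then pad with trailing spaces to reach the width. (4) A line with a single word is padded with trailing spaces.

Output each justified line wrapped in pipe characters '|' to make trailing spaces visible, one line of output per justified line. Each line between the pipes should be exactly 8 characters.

Line 1: ['green'] (min_width=5, slack=3)
Line 2: ['sun', 'how'] (min_width=7, slack=1)
Line 3: ['any'] (min_width=3, slack=5)
Line 4: ['night'] (min_width=5, slack=3)
Line 5: ['dust', 'the'] (min_width=8, slack=0)
Line 6: ['good'] (min_width=4, slack=4)
Line 7: ['they'] (min_width=4, slack=4)
Line 8: ['string'] (min_width=6, slack=2)
Line 9: ['river'] (min_width=5, slack=3)
Line 10: ['north'] (min_width=5, slack=3)
Line 11: ['sleepy'] (min_width=6, slack=2)
Line 12: ['grass'] (min_width=5, slack=3)

Answer: |green   |
|sun  how|
|any     |
|night   |
|dust the|
|good    |
|they    |
|string  |
|river   |
|north   |
|sleepy  |
|grass   |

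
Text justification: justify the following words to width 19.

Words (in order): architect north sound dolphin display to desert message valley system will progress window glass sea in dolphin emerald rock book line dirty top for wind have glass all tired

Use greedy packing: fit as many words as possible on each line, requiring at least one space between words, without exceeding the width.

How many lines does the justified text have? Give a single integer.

Answer: 12

Derivation:
Line 1: ['architect', 'north'] (min_width=15, slack=4)
Line 2: ['sound', 'dolphin'] (min_width=13, slack=6)
Line 3: ['display', 'to', 'desert'] (min_width=17, slack=2)
Line 4: ['message', 'valley'] (min_width=14, slack=5)
Line 5: ['system', 'will'] (min_width=11, slack=8)
Line 6: ['progress', 'window'] (min_width=15, slack=4)
Line 7: ['glass', 'sea', 'in'] (min_width=12, slack=7)
Line 8: ['dolphin', 'emerald'] (min_width=15, slack=4)
Line 9: ['rock', 'book', 'line'] (min_width=14, slack=5)
Line 10: ['dirty', 'top', 'for', 'wind'] (min_width=18, slack=1)
Line 11: ['have', 'glass', 'all'] (min_width=14, slack=5)
Line 12: ['tired'] (min_width=5, slack=14)
Total lines: 12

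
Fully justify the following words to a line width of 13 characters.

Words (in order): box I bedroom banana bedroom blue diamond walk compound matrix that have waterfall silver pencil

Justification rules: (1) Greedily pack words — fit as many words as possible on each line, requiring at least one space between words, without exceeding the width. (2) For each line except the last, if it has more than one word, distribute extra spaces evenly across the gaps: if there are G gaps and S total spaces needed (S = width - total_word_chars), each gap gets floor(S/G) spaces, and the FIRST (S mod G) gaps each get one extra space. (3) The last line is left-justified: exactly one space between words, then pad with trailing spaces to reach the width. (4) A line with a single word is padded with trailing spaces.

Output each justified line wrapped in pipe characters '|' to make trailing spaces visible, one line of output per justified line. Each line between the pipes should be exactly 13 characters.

Line 1: ['box', 'I', 'bedroom'] (min_width=13, slack=0)
Line 2: ['banana'] (min_width=6, slack=7)
Line 3: ['bedroom', 'blue'] (min_width=12, slack=1)
Line 4: ['diamond', 'walk'] (min_width=12, slack=1)
Line 5: ['compound'] (min_width=8, slack=5)
Line 6: ['matrix', 'that'] (min_width=11, slack=2)
Line 7: ['have'] (min_width=4, slack=9)
Line 8: ['waterfall'] (min_width=9, slack=4)
Line 9: ['silver', 'pencil'] (min_width=13, slack=0)

Answer: |box I bedroom|
|banana       |
|bedroom  blue|
|diamond  walk|
|compound     |
|matrix   that|
|have         |
|waterfall    |
|silver pencil|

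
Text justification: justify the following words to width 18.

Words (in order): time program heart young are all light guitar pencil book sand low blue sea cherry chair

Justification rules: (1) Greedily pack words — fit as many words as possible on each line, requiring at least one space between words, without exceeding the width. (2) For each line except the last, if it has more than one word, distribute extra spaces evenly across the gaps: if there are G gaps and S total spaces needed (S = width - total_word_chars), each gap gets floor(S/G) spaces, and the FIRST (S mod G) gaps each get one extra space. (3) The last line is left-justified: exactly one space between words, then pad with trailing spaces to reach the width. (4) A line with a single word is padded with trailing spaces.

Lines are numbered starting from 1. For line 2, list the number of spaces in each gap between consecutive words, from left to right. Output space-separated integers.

Answer: 4 3

Derivation:
Line 1: ['time', 'program', 'heart'] (min_width=18, slack=0)
Line 2: ['young', 'are', 'all'] (min_width=13, slack=5)
Line 3: ['light', 'guitar'] (min_width=12, slack=6)
Line 4: ['pencil', 'book', 'sand'] (min_width=16, slack=2)
Line 5: ['low', 'blue', 'sea'] (min_width=12, slack=6)
Line 6: ['cherry', 'chair'] (min_width=12, slack=6)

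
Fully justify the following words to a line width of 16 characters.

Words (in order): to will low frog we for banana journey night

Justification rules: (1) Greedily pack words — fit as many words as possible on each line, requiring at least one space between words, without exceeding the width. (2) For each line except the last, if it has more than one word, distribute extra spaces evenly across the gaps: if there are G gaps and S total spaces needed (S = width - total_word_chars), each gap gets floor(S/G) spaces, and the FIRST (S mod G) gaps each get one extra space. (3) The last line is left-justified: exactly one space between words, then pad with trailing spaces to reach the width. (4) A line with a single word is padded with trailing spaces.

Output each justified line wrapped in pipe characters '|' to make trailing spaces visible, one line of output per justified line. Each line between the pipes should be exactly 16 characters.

Answer: |to will low frog|
|we   for  banana|
|journey night   |

Derivation:
Line 1: ['to', 'will', 'low', 'frog'] (min_width=16, slack=0)
Line 2: ['we', 'for', 'banana'] (min_width=13, slack=3)
Line 3: ['journey', 'night'] (min_width=13, slack=3)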